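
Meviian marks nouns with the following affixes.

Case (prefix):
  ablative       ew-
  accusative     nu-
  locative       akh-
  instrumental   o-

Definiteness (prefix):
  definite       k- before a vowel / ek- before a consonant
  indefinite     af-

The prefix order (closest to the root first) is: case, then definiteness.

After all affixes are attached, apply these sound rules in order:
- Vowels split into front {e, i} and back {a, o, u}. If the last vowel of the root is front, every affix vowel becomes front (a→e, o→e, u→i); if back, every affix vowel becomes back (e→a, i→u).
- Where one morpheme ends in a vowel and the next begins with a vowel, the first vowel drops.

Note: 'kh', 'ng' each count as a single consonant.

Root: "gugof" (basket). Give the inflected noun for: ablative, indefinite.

afawgugof

Attach case ablative ew- → ewgugof.
Attach definiteness indefinite af- → afewgugof.
Apply vowel harmony: afewgugof → afawgugof.
Vowel deletion: no change.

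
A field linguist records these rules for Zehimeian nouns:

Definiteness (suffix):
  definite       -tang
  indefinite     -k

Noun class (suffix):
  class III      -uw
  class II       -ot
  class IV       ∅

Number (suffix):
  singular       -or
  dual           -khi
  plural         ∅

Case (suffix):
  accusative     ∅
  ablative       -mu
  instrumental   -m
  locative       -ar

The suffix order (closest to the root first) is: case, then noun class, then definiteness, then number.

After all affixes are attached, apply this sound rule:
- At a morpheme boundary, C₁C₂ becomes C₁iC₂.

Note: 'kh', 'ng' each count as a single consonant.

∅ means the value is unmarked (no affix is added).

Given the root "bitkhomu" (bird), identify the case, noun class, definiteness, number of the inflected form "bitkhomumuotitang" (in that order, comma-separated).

Segment: bitkhomu-mu-ot-tang.
case: -mu → ablative.
noun class: -ot → class II.
definiteness: -tang → definite.
number: ∅ → plural.

ablative, class II, definite, plural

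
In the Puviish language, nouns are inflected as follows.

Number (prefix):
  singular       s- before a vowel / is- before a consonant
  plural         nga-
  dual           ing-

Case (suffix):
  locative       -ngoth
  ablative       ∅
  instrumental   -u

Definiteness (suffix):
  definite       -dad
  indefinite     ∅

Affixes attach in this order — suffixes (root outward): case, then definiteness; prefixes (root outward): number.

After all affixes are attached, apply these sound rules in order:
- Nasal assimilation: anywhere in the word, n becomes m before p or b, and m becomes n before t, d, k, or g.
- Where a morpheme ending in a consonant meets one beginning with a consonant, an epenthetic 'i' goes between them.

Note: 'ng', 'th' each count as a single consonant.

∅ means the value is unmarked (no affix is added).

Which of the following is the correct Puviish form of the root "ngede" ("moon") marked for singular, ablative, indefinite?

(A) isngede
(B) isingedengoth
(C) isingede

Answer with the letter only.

C

case = ablative: zero marking, form stays ngede.
definiteness = indefinite: zero marking, form stays ngede.
Attach number singular is- (before consonant 'ng') → isngede.
Nasal assimilation: no change.
Apply epenthesis: isngede → isingede.
So the correct form is isingede, option (C).
(A) isngede is wrong: it fails to apply the sound rule(s).
(B) isingedengoth is wrong: it uses locative instead of ablative for case.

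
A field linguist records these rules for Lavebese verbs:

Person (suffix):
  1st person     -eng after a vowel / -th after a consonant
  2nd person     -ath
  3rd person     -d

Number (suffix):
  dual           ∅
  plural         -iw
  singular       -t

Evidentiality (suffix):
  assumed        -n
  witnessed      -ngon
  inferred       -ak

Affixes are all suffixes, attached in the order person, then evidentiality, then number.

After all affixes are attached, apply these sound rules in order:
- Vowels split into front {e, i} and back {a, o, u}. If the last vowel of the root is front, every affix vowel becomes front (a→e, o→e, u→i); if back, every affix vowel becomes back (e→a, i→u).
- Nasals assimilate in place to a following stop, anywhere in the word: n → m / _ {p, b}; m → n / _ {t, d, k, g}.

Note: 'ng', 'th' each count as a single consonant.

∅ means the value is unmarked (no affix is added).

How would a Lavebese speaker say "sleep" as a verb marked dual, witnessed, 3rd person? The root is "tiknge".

tikngedngen

Attach person 3rd person -d → tiknged.
Attach evidentiality witnessed -ngon → tikngedngon.
number = dual: zero marking, form stays tikngedngon.
Apply vowel harmony: tikngedngon → tikngedngen.
Nasal assimilation: no change.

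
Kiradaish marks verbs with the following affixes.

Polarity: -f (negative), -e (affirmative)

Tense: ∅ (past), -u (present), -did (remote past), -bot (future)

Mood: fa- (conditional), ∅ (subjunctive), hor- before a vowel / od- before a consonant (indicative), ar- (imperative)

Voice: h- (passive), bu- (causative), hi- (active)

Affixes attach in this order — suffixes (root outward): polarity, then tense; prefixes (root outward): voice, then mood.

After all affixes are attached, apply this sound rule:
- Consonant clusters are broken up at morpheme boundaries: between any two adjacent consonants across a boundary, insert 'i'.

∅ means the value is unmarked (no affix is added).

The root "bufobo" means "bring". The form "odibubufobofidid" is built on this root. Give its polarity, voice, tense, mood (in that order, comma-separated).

Segment: od-bu-bufobo-f-did.
polarity: -f → negative.
voice: bu- → causative.
tense: -did → remote past.
mood: hor/od- → indicative.

negative, causative, remote past, indicative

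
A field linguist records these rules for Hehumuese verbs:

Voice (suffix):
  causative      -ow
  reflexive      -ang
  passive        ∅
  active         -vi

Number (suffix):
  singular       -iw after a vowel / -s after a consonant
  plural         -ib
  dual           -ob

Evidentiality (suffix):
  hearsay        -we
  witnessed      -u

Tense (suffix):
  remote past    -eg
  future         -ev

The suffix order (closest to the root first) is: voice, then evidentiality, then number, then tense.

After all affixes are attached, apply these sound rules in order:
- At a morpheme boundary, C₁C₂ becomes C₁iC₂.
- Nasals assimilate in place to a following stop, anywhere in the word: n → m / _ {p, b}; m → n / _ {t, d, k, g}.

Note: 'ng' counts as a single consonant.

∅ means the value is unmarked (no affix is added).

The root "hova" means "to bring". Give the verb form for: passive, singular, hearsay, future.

voice = passive: zero marking, form stays hova.
Attach evidentiality hearsay -we → hovawe.
Attach number singular -iw (after vowel 'e') → hovaweiw.
Attach tense future -ev → hovaweiwev.
Epenthesis: no change.
Nasal assimilation: no change.

hovaweiwev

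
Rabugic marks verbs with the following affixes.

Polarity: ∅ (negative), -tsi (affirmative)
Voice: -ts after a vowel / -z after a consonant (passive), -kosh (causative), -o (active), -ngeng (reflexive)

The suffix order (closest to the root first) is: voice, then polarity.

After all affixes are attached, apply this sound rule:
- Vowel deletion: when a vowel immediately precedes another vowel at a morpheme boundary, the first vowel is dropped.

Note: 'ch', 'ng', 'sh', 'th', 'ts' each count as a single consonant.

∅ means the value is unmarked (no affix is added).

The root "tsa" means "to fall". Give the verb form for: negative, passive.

Attach voice passive -ts (after vowel 'a') → tsats.
polarity = negative: zero marking, form stays tsats.
Vowel deletion: no change.

tsats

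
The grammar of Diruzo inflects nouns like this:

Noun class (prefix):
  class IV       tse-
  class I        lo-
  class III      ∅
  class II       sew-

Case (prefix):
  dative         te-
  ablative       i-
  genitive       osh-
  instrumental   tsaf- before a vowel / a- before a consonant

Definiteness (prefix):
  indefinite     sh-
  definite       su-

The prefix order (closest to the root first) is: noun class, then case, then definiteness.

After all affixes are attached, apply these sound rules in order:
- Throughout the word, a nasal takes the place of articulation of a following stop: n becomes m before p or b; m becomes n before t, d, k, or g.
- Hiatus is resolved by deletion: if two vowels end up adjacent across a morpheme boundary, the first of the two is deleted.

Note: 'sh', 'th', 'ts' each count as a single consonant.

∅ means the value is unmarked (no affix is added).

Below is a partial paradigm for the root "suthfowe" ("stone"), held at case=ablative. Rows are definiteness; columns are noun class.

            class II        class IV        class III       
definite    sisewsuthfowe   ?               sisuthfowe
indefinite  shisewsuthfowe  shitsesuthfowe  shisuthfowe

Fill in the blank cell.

sitsesuthfowe

Attach noun class class IV tse- → tsesuthfowe.
Attach case ablative i- → itsesuthfowe.
Attach definiteness definite su- → suitsesuthfowe.
Nasal assimilation: no change.
Apply vowel deletion: suitsesuthfowe → sitsesuthfowe.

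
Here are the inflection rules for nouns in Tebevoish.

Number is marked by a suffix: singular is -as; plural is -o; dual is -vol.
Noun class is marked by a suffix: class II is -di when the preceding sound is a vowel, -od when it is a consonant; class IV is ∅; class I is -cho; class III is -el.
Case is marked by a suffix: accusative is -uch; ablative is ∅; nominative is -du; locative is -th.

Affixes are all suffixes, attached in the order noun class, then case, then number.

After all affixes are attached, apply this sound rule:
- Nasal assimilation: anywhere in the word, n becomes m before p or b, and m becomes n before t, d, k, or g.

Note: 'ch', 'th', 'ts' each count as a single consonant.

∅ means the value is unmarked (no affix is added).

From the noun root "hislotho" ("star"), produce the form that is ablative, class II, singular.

Attach noun class class II -di (after vowel 'o') → hislothodi.
case = ablative: zero marking, form stays hislothodi.
Attach number singular -as → hislothodias.
Nasal assimilation: no change.

hislothodias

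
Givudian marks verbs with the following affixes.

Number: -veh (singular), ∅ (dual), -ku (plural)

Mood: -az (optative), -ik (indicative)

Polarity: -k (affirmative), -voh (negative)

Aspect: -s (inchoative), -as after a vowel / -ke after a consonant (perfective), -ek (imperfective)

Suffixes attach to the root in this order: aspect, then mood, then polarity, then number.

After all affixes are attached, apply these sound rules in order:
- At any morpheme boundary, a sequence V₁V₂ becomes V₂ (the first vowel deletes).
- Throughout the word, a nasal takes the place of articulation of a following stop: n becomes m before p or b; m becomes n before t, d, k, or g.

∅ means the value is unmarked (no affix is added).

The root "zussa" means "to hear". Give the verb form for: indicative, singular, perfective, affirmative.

Attach aspect perfective -as (after vowel 'a') → zussaas.
Attach mood indicative -ik → zussaasik.
Attach polarity affirmative -k → zussaasikk.
Attach number singular -veh → zussaasikkveh.
Apply vowel deletion: zussaasikkveh → zussasikkveh.
Nasal assimilation: no change.

zussasikkveh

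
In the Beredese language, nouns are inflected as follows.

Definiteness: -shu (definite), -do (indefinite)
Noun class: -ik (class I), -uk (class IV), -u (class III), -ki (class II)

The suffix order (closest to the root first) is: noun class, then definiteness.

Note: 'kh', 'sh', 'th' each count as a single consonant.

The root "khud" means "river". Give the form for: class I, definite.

khudikshu

Attach noun class class I -ik → khudik.
Attach definiteness definite -shu → khudikshu.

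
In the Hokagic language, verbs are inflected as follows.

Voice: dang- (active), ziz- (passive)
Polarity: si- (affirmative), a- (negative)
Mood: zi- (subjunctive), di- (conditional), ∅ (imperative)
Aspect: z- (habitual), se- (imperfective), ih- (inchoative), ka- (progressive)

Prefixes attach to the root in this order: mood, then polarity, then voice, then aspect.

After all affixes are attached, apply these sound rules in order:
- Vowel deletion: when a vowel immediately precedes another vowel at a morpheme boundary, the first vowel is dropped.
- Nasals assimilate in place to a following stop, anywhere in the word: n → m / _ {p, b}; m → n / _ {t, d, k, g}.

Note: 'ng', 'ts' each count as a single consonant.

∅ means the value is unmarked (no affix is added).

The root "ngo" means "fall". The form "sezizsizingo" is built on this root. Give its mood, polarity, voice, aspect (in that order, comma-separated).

Segment: se-ziz-si-zi-ngo.
mood: zi- → subjunctive.
polarity: si- → affirmative.
voice: ziz- → passive.
aspect: se- → imperfective.

subjunctive, affirmative, passive, imperfective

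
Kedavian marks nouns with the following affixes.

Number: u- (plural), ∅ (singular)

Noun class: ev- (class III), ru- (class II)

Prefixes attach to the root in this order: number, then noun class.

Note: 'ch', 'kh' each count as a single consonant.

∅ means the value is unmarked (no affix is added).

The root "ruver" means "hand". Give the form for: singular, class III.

number = singular: zero marking, form stays ruver.
Attach noun class class III ev- → evruver.

evruver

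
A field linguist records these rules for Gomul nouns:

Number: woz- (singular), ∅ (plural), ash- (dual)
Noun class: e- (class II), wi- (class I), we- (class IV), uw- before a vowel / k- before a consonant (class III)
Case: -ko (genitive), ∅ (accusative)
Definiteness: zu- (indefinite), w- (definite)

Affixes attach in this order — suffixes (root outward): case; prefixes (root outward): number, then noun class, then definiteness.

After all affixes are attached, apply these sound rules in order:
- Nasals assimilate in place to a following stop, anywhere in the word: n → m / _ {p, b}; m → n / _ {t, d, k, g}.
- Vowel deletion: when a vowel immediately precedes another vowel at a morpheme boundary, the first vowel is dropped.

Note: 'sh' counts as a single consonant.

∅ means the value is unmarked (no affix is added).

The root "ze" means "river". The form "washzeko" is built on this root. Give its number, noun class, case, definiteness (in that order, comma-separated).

dual, class II, genitive, definite

Segment: w-e-ash-ze-ko.
number: ash- → dual.
noun class: e- → class II.
case: -ko → genitive.
definiteness: w- → definite.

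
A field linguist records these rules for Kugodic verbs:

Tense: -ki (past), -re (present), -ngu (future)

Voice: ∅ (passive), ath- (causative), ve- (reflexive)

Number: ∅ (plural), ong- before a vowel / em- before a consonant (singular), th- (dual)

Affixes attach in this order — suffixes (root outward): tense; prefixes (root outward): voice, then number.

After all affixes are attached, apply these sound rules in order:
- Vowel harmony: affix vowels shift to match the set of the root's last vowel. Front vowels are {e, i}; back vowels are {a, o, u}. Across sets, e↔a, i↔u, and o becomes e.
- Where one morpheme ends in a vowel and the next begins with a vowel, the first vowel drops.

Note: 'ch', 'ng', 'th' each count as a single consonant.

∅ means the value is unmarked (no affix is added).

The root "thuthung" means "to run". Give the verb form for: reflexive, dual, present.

thvathuthungra

Attach voice reflexive ve- → vethuthung.
Attach tense present -re → vethuthungre.
Attach number dual th- → thvethuthungre.
Apply vowel harmony: thvethuthungre → thvathuthungra.
Vowel deletion: no change.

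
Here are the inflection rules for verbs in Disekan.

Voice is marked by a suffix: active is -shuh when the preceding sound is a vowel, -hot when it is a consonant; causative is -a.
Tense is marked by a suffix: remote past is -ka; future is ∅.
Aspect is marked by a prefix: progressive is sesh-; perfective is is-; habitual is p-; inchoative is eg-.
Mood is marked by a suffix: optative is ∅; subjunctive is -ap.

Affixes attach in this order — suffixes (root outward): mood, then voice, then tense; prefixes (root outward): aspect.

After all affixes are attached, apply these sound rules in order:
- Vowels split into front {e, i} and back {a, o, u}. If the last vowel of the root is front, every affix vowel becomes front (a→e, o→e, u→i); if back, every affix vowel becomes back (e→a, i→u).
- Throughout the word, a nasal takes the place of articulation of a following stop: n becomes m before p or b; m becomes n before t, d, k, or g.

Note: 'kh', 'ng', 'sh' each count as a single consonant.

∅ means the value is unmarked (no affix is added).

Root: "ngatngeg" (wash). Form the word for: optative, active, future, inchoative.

egngatngeghet

mood = optative: zero marking, form stays ngatngeg.
Attach voice active -hot (after consonant 'g') → ngatngeghot.
Attach aspect inchoative eg- → egngatngeghot.
tense = future: zero marking, form stays egngatngeghot.
Apply vowel harmony: egngatngeghot → egngatngeghet.
Nasal assimilation: no change.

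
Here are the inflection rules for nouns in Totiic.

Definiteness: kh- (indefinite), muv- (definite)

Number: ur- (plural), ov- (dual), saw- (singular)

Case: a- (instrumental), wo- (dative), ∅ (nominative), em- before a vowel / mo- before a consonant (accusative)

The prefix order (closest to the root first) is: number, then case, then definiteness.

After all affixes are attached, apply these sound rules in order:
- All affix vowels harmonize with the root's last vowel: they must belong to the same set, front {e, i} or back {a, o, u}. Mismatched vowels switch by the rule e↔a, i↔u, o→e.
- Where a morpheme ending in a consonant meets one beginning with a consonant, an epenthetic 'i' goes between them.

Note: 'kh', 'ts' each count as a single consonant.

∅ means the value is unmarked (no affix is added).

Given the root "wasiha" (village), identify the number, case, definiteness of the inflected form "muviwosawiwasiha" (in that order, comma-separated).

Segment: muv-wo-saw-wasiha.
number: saw- → singular.
case: wo- → dative.
definiteness: muv- → definite.

singular, dative, definite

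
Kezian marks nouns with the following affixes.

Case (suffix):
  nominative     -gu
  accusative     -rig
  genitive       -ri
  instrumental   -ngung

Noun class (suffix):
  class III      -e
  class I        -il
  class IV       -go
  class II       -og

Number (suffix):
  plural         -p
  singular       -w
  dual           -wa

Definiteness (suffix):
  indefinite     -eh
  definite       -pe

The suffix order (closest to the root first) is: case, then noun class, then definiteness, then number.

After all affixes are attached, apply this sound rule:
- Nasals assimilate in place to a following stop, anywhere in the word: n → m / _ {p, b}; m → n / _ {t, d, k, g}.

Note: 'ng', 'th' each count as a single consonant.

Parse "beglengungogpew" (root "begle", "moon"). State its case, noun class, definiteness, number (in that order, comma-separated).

Segment: begle-ngung-og-pe-w.
case: -ngung → instrumental.
noun class: -og → class II.
definiteness: -pe → definite.
number: -w → singular.

instrumental, class II, definite, singular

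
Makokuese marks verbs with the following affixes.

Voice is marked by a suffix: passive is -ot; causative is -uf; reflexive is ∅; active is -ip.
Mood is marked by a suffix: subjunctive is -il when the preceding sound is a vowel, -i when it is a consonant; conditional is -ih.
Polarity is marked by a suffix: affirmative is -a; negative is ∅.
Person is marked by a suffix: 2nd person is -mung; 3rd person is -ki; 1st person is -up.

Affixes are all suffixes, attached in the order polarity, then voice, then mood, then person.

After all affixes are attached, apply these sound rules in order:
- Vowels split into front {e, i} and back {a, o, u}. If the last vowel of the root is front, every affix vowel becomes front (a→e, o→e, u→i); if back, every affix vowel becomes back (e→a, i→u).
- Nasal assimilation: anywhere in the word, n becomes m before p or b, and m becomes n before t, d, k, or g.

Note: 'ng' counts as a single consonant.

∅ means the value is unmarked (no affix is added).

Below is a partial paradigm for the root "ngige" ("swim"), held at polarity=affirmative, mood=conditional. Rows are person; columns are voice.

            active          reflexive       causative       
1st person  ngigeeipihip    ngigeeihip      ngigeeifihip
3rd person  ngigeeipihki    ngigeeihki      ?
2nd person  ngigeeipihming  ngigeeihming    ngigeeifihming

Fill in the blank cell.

ngigeeifihki

Attach polarity affirmative -a → ngigea.
Attach voice causative -uf → ngigeauf.
Attach mood conditional -ih → ngigeaufih.
Attach person 3rd person -ki → ngigeaufihki.
Apply vowel harmony: ngigeaufihki → ngigeeifihki.
Nasal assimilation: no change.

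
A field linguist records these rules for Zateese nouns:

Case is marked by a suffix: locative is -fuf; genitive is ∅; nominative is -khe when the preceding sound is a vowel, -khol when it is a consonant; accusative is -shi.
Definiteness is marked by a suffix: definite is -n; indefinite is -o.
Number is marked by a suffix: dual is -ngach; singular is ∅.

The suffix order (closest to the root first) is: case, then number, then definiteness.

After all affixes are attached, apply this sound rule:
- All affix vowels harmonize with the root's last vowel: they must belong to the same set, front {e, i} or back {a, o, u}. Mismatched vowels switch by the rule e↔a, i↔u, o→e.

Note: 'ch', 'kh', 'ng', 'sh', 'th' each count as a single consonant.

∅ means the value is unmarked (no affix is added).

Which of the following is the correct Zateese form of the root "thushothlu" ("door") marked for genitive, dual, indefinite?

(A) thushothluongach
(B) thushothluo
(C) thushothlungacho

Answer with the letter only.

C

case = genitive: zero marking, form stays thushothlu.
Attach number dual -ngach → thushothlungach.
Attach definiteness indefinite -o → thushothlungacho.
Vowel harmony: no change.
So the correct form is thushothlungacho, option (C).
(A) thushothluongach is wrong: it has the affixes in the wrong order.
(B) thushothluo is wrong: it uses singular instead of dual for number.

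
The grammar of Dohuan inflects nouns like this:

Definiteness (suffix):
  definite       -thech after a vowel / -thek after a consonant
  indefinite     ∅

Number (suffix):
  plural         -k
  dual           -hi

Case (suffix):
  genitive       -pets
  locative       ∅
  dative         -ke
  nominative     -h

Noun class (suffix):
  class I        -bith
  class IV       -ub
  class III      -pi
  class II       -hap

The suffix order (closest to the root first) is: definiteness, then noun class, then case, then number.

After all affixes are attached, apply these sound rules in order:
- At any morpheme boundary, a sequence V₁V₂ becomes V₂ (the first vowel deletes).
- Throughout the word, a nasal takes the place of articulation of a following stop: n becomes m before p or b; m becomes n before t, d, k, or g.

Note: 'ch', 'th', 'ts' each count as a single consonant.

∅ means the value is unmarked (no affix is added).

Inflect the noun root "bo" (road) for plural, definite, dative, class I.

Attach definiteness definite -thech (after vowel 'o') → bothech.
Attach noun class class I -bith → bothechbith.
Attach case dative -ke → bothechbithke.
Attach number plural -k → bothechbithkek.
Vowel deletion: no change.
Nasal assimilation: no change.

bothechbithkek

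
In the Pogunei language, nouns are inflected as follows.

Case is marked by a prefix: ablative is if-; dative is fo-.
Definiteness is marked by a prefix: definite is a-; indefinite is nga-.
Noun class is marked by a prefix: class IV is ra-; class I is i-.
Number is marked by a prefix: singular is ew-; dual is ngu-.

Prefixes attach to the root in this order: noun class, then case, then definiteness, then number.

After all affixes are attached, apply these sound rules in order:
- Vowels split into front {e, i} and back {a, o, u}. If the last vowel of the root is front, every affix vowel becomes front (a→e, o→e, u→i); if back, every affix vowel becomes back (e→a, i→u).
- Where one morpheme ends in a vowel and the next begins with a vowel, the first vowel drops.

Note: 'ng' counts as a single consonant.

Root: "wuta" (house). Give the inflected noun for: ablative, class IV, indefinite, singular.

Attach noun class class IV ra- → rawuta.
Attach case ablative if- → ifrawuta.
Attach definiteness indefinite nga- → ngaifrawuta.
Attach number singular ew- → ewngaifrawuta.
Apply vowel harmony: ewngaifrawuta → awngaufrawuta.
Apply vowel deletion: awngaufrawuta → awngufrawuta.

awngufrawuta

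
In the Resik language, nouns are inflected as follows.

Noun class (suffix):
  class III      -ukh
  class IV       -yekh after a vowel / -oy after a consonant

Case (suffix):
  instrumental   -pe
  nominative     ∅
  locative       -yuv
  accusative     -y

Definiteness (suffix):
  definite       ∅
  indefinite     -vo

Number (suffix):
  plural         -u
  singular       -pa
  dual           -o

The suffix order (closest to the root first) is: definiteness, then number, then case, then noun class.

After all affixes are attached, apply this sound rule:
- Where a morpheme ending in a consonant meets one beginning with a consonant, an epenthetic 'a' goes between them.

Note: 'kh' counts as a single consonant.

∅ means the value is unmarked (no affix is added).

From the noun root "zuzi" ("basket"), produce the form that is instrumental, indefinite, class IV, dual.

Attach definiteness indefinite -vo → zuzivo.
Attach number dual -o → zuzivoo.
Attach case instrumental -pe → zuzivoope.
Attach noun class class IV -yekh (after vowel 'e') → zuzivoopeyekh.
Epenthesis: no change.

zuzivoopeyekh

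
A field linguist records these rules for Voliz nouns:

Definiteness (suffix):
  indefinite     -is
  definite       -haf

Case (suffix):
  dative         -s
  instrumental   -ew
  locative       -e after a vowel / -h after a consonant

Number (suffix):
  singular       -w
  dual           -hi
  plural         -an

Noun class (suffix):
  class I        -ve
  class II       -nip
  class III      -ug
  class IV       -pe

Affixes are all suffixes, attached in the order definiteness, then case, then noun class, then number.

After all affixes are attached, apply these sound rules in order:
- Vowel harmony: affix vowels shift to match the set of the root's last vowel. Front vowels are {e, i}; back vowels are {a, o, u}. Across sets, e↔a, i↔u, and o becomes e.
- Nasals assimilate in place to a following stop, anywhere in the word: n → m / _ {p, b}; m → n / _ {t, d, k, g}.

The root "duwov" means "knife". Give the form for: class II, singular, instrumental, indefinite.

duwovusawnupw

Attach definiteness indefinite -is → duwovis.
Attach case instrumental -ew → duwovisew.
Attach noun class class II -nip → duwovisewnip.
Attach number singular -w → duwovisewnipw.
Apply vowel harmony: duwovisewnipw → duwovusawnupw.
Nasal assimilation: no change.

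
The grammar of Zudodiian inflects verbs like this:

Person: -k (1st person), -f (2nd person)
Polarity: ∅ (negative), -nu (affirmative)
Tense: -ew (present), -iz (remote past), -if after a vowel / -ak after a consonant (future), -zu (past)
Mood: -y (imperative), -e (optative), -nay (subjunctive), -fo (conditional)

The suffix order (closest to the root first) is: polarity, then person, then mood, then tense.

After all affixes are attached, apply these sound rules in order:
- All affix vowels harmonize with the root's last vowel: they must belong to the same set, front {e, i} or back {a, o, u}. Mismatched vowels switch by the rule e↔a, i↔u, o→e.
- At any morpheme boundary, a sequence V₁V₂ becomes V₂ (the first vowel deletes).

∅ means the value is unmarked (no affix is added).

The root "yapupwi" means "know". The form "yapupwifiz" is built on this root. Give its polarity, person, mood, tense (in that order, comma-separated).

negative, 2nd person, optative, remote past

Segment: yapupwi-f-e-iz.
polarity: ∅ → negative.
person: -f → 2nd person.
mood: -e → optative.
tense: -iz → remote past.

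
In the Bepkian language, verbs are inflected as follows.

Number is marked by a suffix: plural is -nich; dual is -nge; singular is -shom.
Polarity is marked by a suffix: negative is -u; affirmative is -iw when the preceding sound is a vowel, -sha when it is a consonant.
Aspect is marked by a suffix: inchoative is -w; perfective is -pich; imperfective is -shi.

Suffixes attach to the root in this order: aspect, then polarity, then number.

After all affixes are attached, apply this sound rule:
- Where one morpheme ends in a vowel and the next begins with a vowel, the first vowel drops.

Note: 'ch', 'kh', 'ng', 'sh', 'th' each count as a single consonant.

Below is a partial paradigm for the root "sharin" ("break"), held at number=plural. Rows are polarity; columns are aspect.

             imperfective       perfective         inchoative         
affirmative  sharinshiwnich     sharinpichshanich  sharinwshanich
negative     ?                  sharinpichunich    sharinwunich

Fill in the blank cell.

sharinshunich

Attach aspect imperfective -shi → sharinshi.
Attach polarity negative -u → sharinshiu.
Attach number plural -nich → sharinshiunich.
Apply vowel deletion: sharinshiunich → sharinshunich.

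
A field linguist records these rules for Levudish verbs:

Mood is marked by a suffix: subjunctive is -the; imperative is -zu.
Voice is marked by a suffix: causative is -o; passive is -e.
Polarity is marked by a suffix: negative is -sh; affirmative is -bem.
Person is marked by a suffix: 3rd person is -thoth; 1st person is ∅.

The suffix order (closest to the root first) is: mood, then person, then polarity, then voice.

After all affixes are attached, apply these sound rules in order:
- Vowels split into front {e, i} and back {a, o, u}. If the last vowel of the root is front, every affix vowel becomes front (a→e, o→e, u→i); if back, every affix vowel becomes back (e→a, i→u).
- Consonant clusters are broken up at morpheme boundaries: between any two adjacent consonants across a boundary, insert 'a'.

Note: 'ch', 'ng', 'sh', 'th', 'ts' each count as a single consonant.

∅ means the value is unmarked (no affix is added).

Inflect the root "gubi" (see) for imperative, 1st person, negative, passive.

Attach mood imperative -zu → gubizu.
person = 1st person: zero marking, form stays gubizu.
Attach polarity negative -sh → gubizush.
Attach voice passive -e → gubizushe.
Apply vowel harmony: gubizushe → gubizishe.
Epenthesis: no change.

gubizishe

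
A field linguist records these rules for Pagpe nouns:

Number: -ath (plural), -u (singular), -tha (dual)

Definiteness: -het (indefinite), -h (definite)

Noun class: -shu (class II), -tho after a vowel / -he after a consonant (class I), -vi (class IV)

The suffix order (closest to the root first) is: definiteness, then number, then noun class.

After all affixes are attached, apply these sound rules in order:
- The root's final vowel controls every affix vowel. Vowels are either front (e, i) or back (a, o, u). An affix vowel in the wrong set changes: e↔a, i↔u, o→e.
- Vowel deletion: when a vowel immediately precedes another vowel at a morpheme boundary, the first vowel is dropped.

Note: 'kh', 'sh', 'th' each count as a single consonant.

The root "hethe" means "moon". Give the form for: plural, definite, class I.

hethehethhe

Attach definiteness definite -h → hetheh.
Attach number plural -ath → hethehath.
Attach noun class class I -he (after consonant 'th') → hethehathhe.
Apply vowel harmony: hethehathhe → hethehethhe.
Vowel deletion: no change.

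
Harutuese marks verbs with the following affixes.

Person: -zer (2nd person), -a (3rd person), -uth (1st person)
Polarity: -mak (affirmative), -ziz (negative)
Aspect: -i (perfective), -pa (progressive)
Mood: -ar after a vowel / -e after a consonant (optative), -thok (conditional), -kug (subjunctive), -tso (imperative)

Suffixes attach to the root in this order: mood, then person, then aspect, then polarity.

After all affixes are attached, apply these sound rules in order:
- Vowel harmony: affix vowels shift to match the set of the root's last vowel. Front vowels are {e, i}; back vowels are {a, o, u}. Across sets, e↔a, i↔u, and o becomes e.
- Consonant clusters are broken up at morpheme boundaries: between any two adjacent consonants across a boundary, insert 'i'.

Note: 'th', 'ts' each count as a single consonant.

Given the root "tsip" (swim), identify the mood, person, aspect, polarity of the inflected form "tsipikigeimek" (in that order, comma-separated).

subjunctive, 3rd person, perfective, affirmative

Segment: tsip-kug-a-i-mak.
mood: -kug → subjunctive.
person: -a → 3rd person.
aspect: -i → perfective.
polarity: -mak → affirmative.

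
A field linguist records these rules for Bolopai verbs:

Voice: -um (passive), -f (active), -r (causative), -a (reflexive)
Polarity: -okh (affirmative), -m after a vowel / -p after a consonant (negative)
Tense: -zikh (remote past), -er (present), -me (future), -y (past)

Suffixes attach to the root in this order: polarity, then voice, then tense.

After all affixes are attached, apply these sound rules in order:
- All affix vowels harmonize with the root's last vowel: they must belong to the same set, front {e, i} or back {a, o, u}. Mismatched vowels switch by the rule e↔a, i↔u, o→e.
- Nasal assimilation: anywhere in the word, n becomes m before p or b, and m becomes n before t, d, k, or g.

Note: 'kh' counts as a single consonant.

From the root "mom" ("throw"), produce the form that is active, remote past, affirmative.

Attach polarity affirmative -okh → momokh.
Attach voice active -f → momokhf.
Attach tense remote past -zikh → momokhfzikh.
Apply vowel harmony: momokhfzikh → momokhfzukh.
Nasal assimilation: no change.

momokhfzukh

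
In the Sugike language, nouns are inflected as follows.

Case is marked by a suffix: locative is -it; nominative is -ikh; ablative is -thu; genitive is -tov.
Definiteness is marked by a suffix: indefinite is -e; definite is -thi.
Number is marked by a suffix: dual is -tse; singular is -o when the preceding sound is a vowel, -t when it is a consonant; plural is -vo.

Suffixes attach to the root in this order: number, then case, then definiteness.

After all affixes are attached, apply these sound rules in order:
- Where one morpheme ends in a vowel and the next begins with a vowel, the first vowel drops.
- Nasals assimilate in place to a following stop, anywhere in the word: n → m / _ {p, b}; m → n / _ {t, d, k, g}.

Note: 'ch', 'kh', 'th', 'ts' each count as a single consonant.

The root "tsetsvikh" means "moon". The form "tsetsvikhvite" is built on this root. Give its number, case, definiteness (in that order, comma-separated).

plural, locative, indefinite

Segment: tsetsvikh-vo-it-e.
number: -vo → plural.
case: -it → locative.
definiteness: -e → indefinite.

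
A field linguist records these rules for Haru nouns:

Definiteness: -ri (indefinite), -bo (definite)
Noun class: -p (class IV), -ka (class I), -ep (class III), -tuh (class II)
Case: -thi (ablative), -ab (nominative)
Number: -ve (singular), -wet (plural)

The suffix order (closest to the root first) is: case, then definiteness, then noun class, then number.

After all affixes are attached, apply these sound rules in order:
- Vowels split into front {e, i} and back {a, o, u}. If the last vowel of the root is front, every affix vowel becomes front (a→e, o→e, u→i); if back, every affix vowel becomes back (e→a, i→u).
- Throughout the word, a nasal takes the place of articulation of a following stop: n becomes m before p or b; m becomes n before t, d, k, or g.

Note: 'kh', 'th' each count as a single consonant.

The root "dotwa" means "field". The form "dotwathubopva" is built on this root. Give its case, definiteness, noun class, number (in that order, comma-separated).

ablative, definite, class IV, singular

Segment: dotwa-thi-bo-p-ve.
case: -thi → ablative.
definiteness: -bo → definite.
noun class: -p → class IV.
number: -ve → singular.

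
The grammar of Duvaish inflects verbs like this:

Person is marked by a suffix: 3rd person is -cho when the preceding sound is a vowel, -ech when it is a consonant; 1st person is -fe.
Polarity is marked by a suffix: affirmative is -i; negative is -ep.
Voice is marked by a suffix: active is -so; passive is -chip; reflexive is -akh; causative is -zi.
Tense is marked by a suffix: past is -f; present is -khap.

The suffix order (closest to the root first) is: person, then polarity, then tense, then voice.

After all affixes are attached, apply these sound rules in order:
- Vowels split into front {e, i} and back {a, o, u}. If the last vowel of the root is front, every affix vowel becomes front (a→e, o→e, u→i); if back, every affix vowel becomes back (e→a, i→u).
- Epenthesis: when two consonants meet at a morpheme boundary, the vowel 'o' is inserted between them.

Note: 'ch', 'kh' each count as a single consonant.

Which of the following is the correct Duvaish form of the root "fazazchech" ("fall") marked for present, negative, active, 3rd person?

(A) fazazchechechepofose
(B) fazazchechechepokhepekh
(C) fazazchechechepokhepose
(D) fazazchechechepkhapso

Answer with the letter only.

Attach person 3rd person -ech (after consonant 'ch') → fazazchechech.
Attach polarity negative -ep → fazazchechechep.
Attach tense present -khap → fazazchechechepkhap.
Attach voice active -so → fazazchechechepkhapso.
Apply vowel harmony: fazazchechechepkhapso → fazazchechechepkhepse.
Apply epenthesis: fazazchechechepkhepse → fazazchechechepokhepose.
So the correct form is fazazchechechepokhepose, option (C).
(D) fazazchechechepkhapso is wrong: it fails to apply the sound rule(s).
(A) fazazchechechepofose is wrong: it uses past instead of present for tense.
(B) fazazchechechepokhepekh is wrong: it uses reflexive instead of active for voice.

C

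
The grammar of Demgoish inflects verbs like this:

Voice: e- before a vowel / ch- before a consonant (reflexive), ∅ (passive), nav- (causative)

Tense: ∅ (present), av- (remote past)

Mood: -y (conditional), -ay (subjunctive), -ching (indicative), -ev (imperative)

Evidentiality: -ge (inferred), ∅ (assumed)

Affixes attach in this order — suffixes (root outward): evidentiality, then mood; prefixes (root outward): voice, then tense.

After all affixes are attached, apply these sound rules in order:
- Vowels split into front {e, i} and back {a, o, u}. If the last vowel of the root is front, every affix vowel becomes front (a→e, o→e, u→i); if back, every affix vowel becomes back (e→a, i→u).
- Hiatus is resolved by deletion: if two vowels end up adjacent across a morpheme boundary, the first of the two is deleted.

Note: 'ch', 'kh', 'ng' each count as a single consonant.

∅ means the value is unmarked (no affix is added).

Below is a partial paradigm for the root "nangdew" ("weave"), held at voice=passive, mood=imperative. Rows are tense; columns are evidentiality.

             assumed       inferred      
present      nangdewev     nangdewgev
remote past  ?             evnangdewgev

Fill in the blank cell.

evidentiality = assumed: zero marking, form stays nangdew.
voice = passive: zero marking, form stays nangdew.
Attach tense remote past av- → avnangdew.
Attach mood imperative -ev → avnangdewev.
Apply vowel harmony: avnangdewev → evnangdewev.
Vowel deletion: no change.

evnangdewev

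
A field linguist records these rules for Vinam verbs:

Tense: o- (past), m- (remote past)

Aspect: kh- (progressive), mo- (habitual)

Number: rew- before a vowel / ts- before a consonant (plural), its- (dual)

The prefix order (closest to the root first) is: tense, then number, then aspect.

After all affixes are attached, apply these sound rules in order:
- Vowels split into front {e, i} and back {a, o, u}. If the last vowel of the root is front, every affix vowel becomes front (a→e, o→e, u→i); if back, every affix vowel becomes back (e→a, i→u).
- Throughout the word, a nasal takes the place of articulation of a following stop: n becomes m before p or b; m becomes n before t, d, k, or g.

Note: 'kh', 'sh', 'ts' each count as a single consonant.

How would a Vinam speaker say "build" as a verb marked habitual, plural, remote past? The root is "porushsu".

Attach tense remote past m- → mporushsu.
Attach number plural ts- (before consonant 'm') → tsmporushsu.
Attach aspect habitual mo- → motsmporushsu.
Vowel harmony: no change.
Nasal assimilation: no change.

motsmporushsu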